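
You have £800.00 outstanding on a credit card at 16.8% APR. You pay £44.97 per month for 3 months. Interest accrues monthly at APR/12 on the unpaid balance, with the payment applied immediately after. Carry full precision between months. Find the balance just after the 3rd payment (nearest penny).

£697.27

Monthly rate r = 16.8%/12 = 1.4% = 0.014.
Each month: B ← B·(1+r) − £44.97.
Month 1: interest £11.20; balance after payment £766.23.
Month 2: interest £10.73; balance after payment £731.99.
Month 3: interest £10.25; balance after payment £697.27.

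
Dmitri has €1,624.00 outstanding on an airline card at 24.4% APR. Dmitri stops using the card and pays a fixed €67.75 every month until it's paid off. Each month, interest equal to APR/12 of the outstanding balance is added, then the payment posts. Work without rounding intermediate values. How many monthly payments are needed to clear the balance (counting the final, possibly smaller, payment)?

Monthly rate r = 24.4%/12 = 2.03333% = 0.0203333.
Recurrence: B ← B·(1+r) − €67.75.
Month 1: interest €33.02; balance after payment €1,589.27.
Month 2: interest €32.32; balance after payment €1,553.84.
Closed form: n = −ln(1 − rB₀/P)/ln(1+r) = −ln(0.5126)/ln(1.02033) ≈ 33.198, so the balance reaches zero during payment 34.

34 payments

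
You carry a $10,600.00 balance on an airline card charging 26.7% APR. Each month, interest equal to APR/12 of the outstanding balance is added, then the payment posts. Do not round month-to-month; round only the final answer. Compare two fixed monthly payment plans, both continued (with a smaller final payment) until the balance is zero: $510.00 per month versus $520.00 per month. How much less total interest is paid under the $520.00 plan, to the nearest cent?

$105.16

Monthly rate r = 26.7%/12 = 2.225% = 0.02225.
At $510.00/mo: n = ⌈−ln(1 − rB₀/P)/ln(1+r)⌉ = 29 payments (last $106.72); total interest = total paid − $10,600.00 = $3,786.72.
At $520.00/mo: 28 payments (last $241.56); total interest $3,681.56.
Interest saved = $3,786.72 − $3,681.56 = $105.16.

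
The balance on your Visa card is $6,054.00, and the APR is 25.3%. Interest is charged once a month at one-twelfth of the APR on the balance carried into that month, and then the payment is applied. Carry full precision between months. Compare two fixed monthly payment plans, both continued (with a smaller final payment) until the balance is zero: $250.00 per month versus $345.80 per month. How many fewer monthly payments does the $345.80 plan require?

Monthly rate r = 25.3%/12 = 2.10833% = 0.0210833.
At $250.00/mo: n = ⌈−ln(1 − rB₀/P)/ln(1+r)⌉ = 35 payments (last $61.59); total interest = total paid − $6,054.00 = $2,507.59.
At $345.80/mo: 23 payments (last $27.00); total interest $1,580.60.
Payments saved = 35 − 23 = 12.

12 fewer payments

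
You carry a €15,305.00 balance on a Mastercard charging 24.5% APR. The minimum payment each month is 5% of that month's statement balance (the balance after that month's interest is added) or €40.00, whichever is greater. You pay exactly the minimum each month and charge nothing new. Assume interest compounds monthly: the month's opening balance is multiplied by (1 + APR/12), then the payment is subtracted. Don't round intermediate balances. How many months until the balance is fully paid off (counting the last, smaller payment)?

Monthly rate r = 24.5%/12 = 2.04167% = 0.0204167.
While 5% of the post-interest balance exceeds €40.00, each month B ← (B·(1+r))·(1 − 0.05), i.e. B shrinks by the factor (1+r)·0.95 = 0.9694.
This holds for months 1–96. Entering month 97 the balance is €774.36; 5% of the post-interest balance is now below €40.00, so the flat €40.00 minimum applies from here.
From month 97 a fixed €40.00 at rate r clears €774.36 in 25 more payments. Total: 96 + 25 = 121 months.

121 months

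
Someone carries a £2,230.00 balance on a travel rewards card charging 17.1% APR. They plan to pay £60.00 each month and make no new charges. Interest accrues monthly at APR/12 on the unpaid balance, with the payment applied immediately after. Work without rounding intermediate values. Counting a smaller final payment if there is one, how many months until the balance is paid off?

54 payments

Monthly rate r = 17.1%/12 = 1.425% = 0.01425.
Recurrence: B ← B·(1+r) − £60.00.
Month 1: interest £31.78; balance after payment £2,201.78.
Month 2: interest £31.38; balance after payment £2,173.15.
Closed form: n = −ln(1 − rB₀/P)/ln(1+r) = −ln(0.47037)/ln(1.01425) ≈ 53.304, so the balance reaches zero during payment 54.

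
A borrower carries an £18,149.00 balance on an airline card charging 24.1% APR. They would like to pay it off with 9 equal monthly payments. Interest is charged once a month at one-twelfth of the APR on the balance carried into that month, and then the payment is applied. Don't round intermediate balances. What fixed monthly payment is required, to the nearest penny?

Monthly rate r = 24.1%/12 = 2.00833% = 0.0200833.
Level-payment amortization: P = B₀·r / (1 − (1+r)^(−n)) = 18149.00·0.0200833 / (1 − 1.02008^(−9)).
Denominator 1 − (1+r)^(−9) = 0.163859744.
P = 364.492 / 0.163859744 ≈ 2224.42.

£2,224.42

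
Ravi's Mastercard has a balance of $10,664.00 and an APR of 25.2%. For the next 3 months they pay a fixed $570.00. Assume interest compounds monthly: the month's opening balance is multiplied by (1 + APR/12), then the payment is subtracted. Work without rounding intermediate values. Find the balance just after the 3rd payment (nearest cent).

$9,603.88

Monthly rate r = 25.2%/12 = 2.1% = 0.021.
Each month: B ← B·(1+r) − $570.00.
Month 1: interest $223.94; balance after payment $10,317.94.
Month 2: interest $216.68; balance after payment $9,964.62.
Month 3: interest $209.26; balance after payment $9,603.88.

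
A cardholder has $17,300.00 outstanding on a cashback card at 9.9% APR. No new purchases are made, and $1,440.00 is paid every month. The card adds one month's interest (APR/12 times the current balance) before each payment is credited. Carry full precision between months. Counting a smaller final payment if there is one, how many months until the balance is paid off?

Monthly rate r = 9.9%/12 = 0.825% = 0.00825.
Recurrence: B ← B·(1+r) − $1,440.00.
Month 1: interest $142.72; balance after payment $16,002.72.
Month 2: interest $132.02; balance after payment $14,694.75.
Closed form: n = −ln(1 − rB₀/P)/ln(1+r) = −ln(0.90089)/ln(1.00825) ≈ 12.704, so the balance reaches zero during payment 13.

13 months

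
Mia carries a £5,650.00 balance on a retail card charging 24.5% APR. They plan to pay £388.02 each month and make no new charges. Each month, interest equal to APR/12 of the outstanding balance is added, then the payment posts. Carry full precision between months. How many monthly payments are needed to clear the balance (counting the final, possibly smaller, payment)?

18 payments

Monthly rate r = 24.5%/12 = 2.04167% = 0.0204167.
Recurrence: B ← B·(1+r) − £388.02.
Month 1: interest £115.35; balance after payment £5,377.33.
Month 2: interest £109.79; balance after payment £5,099.10.
Closed form: n = −ln(1 − rB₀/P)/ln(1+r) = −ln(0.70271)/ln(1.02042) ≈ 17.456, so the balance reaches zero during payment 18.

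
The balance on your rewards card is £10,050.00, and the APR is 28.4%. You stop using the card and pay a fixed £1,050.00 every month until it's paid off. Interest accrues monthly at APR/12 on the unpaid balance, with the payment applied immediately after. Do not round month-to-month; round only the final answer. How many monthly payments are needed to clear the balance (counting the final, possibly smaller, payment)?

11 months

Monthly rate r = 28.4%/12 = 2.36667% = 0.0236667.
Recurrence: B ← B·(1+r) − £1,050.00.
Month 1: interest £237.85; balance after payment £9,237.85.
Month 2: interest £218.63; balance after payment £8,406.48.
Closed form: n = −ln(1 − rB₀/P)/ln(1+r) = −ln(0.77348)/ln(1.02367) ≈ 10.981, so the balance reaches zero during payment 11.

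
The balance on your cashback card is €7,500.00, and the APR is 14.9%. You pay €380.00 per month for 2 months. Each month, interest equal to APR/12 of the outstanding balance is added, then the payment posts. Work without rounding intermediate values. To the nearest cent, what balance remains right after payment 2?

Monthly rate r = 14.9%/12 = 1.24167% = 0.0124167.
Each month: B ← B·(1+r) − €380.00.
Month 1: interest €93.12; balance after payment €7,213.12.
Month 2: interest €89.56; balance after payment €6,922.69.

€6,922.69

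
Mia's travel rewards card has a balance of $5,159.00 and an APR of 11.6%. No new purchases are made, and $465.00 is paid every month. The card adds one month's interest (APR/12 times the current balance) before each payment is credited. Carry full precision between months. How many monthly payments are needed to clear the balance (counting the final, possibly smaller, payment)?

Monthly rate r = 11.6%/12 = 0.966667% = 0.00966667.
Recurrence: B ← B·(1+r) − $465.00.
Month 1: interest $49.87; balance after payment $4,743.87.
Month 2: interest $45.86; balance after payment $4,324.73.
Closed form: n = −ln(1 − rB₀/P)/ln(1+r) = −ln(0.89275)/ln(1.00967) ≈ 11.792, so the balance reaches zero during payment 12.

12 payments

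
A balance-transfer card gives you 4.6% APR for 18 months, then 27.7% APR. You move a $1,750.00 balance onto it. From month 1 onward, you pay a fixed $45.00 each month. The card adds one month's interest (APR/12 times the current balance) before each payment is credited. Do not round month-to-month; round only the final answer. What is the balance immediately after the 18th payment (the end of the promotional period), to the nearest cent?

Promo months 1–18 at r₀ = 4.6%/12 = 0.00383333; months 19+ at r₁ = 27.7%/12 = 0.0230833.
After month 18: iterate B ← B·(1+r₀) − $45.00 for 18 months → $1,037.83.

$1,037.83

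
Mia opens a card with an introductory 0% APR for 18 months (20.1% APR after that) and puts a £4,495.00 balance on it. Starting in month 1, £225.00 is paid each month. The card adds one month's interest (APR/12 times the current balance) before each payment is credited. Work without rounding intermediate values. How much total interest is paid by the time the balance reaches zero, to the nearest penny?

£11.37

Promo months 1–18 at r₀ = 0%/12 = 0; months 19+ at r₁ = 20.1%/12 = 0.01675.
After month 18 (no interest yet): B = £4,495.00 − 18·£225.00 = £445.00.
Then at r₁ with £225.00/mo: n₂ = −ln(1 − r₁·B/P)/ln(1+r₁) ≈ 2.03 → 3 more payments.
Total paid = 20·£225.00 + £6.37 = £4,506.37; interest = £4,506.37 − £4,495.00 = £11.37.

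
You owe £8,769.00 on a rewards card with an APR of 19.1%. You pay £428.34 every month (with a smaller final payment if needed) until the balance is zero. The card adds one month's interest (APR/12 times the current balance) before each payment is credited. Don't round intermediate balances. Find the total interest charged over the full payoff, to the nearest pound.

£1,926

Monthly rate r = 19.1%/12 = 1.59167% = 0.0159167.
Payoff takes n = ⌈−ln(1 − rB₀/P)/ln(1+r)⌉ = ⌈24.969⌉ = 25 payments; the last is £415.28.
Total paid = 24·£428.34 + £415.28 = £10,695.44.
Total interest = total paid − principal = £10,695.44 − £8,769.00 = £1,926.44.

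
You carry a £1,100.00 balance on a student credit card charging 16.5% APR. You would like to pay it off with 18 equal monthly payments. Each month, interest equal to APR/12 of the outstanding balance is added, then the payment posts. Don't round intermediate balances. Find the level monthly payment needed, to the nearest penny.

Monthly rate r = 16.5%/12 = 1.375% = 0.01375.
Level-payment amortization: P = B₀·r / (1 − (1+r)^(−n)) = 1100.00·0.01375 / (1 − 1.01375^(−18)).
Denominator 1 − (1+r)^(−18) = 0.217932227.
P = 15.125 / 0.217932227 ≈ 69.40.

£69.40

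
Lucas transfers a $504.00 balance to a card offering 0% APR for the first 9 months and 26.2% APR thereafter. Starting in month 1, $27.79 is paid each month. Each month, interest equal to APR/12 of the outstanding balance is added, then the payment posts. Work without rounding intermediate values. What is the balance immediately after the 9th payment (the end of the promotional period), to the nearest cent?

Promo months 1–9 at r₀ = 0%/12 = 0; months 10+ at r₁ = 26.2%/12 = 0.0218333.
After month 9 (no interest yet): B = $504.00 − 9·$27.79 = $253.89.

$253.89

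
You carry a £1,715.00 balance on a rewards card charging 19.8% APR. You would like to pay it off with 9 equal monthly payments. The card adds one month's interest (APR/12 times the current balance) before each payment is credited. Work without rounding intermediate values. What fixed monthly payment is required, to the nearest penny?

£206.62

Monthly rate r = 19.8%/12 = 1.65% = 0.0165.
Level-payment amortization: P = B₀·r / (1 − (1+r)^(−n)) = 1715.00·0.0165 / (1 − 1.0165^(−9)).
Denominator 1 − (1+r)^(−9) = 0.136954777.
P = 28.2975 / 0.136954777 ≈ 206.62.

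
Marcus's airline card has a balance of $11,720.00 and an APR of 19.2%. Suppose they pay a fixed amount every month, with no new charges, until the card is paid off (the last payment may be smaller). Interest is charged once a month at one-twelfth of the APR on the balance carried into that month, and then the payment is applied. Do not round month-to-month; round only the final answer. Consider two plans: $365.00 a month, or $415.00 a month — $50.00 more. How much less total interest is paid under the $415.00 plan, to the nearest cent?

Monthly rate r = 19.2%/12 = 1.6% = 0.016.
At $365.00/mo: n = ⌈−ln(1 − rB₀/P)/ln(1+r)⌉ = 46 payments (last $155.66); total interest = total paid − $11,720.00 = $4,860.66.
At $415.00/mo: 38 payments (last $363.82); total interest $3,998.82.
Interest saved = $4,860.66 − $3,998.82 = $861.84.

$861.84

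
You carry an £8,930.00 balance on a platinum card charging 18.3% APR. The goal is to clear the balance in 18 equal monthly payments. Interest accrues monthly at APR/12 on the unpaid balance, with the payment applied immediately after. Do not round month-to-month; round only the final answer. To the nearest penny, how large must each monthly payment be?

£571.06

Monthly rate r = 18.3%/12 = 1.525% = 0.01525.
Level-payment amortization: P = B₀·r / (1 − (1+r)^(−n)) = 8930.00·0.01525 / (1 − 1.01525^(−18)).
Denominator 1 − (1+r)^(−18) = 0.238471725.
P = 136.183 / 0.238471725 ≈ 571.06.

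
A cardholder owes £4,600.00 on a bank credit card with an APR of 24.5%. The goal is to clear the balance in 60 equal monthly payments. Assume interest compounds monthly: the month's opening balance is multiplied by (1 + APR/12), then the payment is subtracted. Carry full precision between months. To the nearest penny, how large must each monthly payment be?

£133.67

Monthly rate r = 24.5%/12 = 2.04167% = 0.0204167.
Level-payment amortization: P = B₀·r / (1 − (1+r)^(−n)) = 4600.00·0.0204167 / (1 − 1.02042^(−60)).
Denominator 1 − (1+r)^(−60) = 0.702595596.
P = 93.9167 / 0.702595596 ≈ 133.67.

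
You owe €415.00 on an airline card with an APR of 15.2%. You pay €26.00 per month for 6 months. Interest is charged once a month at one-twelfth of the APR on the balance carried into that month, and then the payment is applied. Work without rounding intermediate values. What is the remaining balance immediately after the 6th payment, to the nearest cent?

Monthly rate r = 15.2%/12 = 1.26667% = 0.0126667.
Each month: B ← B·(1+r) − €26.00.
Month 1: interest €5.26; balance after payment €394.26.
Month 2: interest €4.99; balance after payment €373.25.
Month 3: interest €4.73; balance after payment €351.98.
Month 4: interest €4.46; balance after payment €330.44.
Month 5: interest €4.19; balance after payment €308.62.
Month 6: interest €3.91; balance after payment €286.53.

€286.53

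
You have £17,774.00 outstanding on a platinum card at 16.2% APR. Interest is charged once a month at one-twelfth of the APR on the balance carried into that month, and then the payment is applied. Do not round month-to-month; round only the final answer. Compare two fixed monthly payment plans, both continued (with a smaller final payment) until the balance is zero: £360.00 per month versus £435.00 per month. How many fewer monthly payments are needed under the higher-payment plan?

Monthly rate r = 16.2%/12 = 1.35% = 0.0135.
At £360.00/mo: n = ⌈−ln(1 − rB₀/P)/ln(1+r)⌉ = 82 payments (last £322.45); total interest = total paid − £17,774.00 = £11,708.45.
At £435.00/mo: 60 payments (last £354.46); total interest £8,245.46.
Payments saved = 82 − 60 = 22.

22 fewer payments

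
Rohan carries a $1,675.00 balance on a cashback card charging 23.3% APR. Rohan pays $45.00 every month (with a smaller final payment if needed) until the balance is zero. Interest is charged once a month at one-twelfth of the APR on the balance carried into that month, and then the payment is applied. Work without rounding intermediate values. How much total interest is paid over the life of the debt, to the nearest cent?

$1,326.80

Monthly rate r = 23.3%/12 = 1.94167% = 0.0194167.
Payoff takes n = ⌈−ln(1 − rB₀/P)/ln(1+r)⌉ = ⌈66.705⌉ = 67 payments; the last is $31.80.
Total paid = 66·$45.00 + $31.80 = $3,001.80.
Total interest = total paid − principal = $3,001.80 − $1,675.00 = $1,326.80.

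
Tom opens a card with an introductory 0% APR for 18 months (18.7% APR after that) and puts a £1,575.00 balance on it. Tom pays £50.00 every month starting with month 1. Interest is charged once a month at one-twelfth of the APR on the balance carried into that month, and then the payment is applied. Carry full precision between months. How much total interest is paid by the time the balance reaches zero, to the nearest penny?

£88.82

Promo months 1–18 at r₀ = 0%/12 = 0; months 19+ at r₁ = 18.7%/12 = 0.0155833.
After month 18 (no interest yet): B = £1,575.00 − 18·£50.00 = £675.00.
Then at r₁ with £50.00/mo: n₂ = −ln(1 − r₁·B/P)/ln(1+r₁) ≈ 15.27 → 16 more payments.
Total paid = 33·£50.00 + £13.82 = £1,663.82; interest = £1,663.82 − £1,575.00 = £88.82.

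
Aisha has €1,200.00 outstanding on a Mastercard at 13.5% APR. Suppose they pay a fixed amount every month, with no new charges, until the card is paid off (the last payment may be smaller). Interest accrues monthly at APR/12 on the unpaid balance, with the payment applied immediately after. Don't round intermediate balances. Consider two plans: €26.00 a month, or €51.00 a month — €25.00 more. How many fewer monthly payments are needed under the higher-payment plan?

Monthly rate r = 13.5%/12 = 1.125% = 0.01125.
At €26.00/mo: n = ⌈−ln(1 − rB₀/P)/ln(1+r)⌉ = 66 payments (last €12.12); total interest = total paid − €1,200.00 = €502.12.
At €51.00/mo: 28 payments (last €24.83); total interest €201.83.
Payments saved = 66 − 28 = 38.

38 fewer payments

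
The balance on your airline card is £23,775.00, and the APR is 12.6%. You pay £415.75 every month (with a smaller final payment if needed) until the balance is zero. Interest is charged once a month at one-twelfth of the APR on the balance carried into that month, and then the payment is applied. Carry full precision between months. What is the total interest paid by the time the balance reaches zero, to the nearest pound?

£12,741

Monthly rate r = 12.6%/12 = 1.05% = 0.0105.
Payoff takes n = ⌈−ln(1 − rB₀/P)/ln(1+r)⌉ = ⌈87.831⌉ = 88 payments; the last is £345.85.
Total paid = 87·£415.75 + £345.85 = £36,516.10.
Total interest = total paid − principal = £36,516.10 − £23,775.00 = £12,741.10.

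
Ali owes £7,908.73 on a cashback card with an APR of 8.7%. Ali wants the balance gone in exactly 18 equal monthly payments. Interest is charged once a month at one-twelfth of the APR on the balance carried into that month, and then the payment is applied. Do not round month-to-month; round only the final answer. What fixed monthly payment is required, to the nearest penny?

Monthly rate r = 8.7%/12 = 0.725% = 0.00725.
Level-payment amortization: P = B₀·r / (1 − (1+r)^(−n)) = 7908.73·0.00725 / (1 − 1.00725^(−18)).
Denominator 1 − (1+r)^(−18) = 0.121930219.
P = 57.3383 / 0.121930219 ≈ 470.25.

£470.25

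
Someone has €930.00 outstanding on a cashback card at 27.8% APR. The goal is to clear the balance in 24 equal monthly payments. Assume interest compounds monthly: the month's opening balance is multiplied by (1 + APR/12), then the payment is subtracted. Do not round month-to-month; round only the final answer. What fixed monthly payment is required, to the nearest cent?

€50.95

Monthly rate r = 27.8%/12 = 2.31667% = 0.0231667.
Level-payment amortization: P = B₀·r / (1 − (1+r)^(−n)) = 930.00·0.0231667 / (1 − 1.02317^(−24)).
Denominator 1 − (1+r)^(−24) = 0.422852514.
P = 21.545 / 0.422852514 ≈ 50.95.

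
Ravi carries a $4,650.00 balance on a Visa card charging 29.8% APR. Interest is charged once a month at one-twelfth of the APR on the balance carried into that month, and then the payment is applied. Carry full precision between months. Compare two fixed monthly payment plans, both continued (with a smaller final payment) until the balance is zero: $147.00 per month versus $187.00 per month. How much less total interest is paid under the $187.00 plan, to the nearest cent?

Monthly rate r = 29.8%/12 = 2.48333% = 0.0248333.
At $147.00/mo: n = ⌈−ln(1 − rB₀/P)/ln(1+r)⌉ = 63 payments (last $112.94); total interest = total paid − $4,650.00 = $4,576.94.
At $187.00/mo: 40 payments (last $33.82); total interest $2,676.82.
Interest saved = $4,576.94 − $2,676.82 = $1,900.12.

$1,900.12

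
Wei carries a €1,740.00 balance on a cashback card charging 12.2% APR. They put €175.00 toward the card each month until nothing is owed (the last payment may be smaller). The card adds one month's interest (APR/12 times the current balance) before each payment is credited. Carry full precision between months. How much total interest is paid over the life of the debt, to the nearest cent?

Monthly rate r = 12.2%/12 = 1.01667% = 0.0101667.
Payoff takes n = ⌈−ln(1 − rB₀/P)/ln(1+r)⌉ = ⌈10.535⌉ = 11 payments; the last is €93.89.
Total paid = 10·€175.00 + €93.89 = €1,843.89.
Total interest = total paid − principal = €1,843.89 − €1,740.00 = €103.89.

€103.89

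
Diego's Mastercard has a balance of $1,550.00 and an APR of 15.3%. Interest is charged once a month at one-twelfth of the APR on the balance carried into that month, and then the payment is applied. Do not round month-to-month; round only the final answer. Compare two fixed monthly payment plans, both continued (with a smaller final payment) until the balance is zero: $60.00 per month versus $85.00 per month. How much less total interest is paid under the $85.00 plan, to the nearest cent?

$116.88

Monthly rate r = 15.3%/12 = 1.275% = 0.01275.
At $60.00/mo: n = ⌈−ln(1 − rB₀/P)/ln(1+r)⌉ = 32 payments (last $32.27); total interest = total paid − $1,550.00 = $342.27.
At $85.00/mo: 21 payments (last $75.39); total interest $225.39.
Interest saved = $342.27 − $225.39 = $116.88.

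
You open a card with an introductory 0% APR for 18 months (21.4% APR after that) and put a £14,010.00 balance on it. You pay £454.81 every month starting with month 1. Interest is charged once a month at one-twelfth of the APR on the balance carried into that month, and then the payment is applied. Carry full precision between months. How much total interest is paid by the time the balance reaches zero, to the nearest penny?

£846.98

Promo months 1–18 at r₀ = 0%/12 = 0; months 19+ at r₁ = 21.4%/12 = 0.0178333.
After month 18 (no interest yet): B = £14,010.00 − 18·£454.81 = £5,823.42.
Then at r₁ with £454.81/mo: n₂ = −ln(1 − r₁·B/P)/ln(1+r₁) ≈ 14.66 → 15 more payments.
Total paid = 32·£454.81 + £303.06 = £14,856.98; interest = £14,856.98 − £14,010.00 = £846.98.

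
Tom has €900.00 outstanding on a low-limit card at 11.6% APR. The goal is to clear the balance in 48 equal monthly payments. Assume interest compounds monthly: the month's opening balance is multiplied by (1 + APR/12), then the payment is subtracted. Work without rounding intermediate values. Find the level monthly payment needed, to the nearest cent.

€23.52

Monthly rate r = 11.6%/12 = 0.966667% = 0.00966667.
Level-payment amortization: P = B₀·r / (1 − (1+r)^(−n)) = 900.00·0.00966667 / (1 − 1.00967^(−48)).
Denominator 1 − (1+r)^(−48) = 0.369833798.
P = 8.7 / 0.369833798 ≈ 23.52.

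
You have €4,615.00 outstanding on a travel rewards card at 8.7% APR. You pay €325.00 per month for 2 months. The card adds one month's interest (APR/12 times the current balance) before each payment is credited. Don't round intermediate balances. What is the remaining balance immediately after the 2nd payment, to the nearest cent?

€4,029.80

Monthly rate r = 8.7%/12 = 0.725% = 0.00725.
Each month: B ← B·(1+r) − €325.00.
Month 1: interest €33.46; balance after payment €4,323.46.
Month 2: interest €31.35; balance after payment €4,029.80.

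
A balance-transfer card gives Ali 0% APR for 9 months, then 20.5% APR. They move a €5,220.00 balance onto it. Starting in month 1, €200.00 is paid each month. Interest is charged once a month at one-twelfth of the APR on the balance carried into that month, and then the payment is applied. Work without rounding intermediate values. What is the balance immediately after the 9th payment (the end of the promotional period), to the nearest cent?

Promo months 1–9 at r₀ = 0%/12 = 0; months 10+ at r₁ = 20.5%/12 = 0.0170833.
After month 9 (no interest yet): B = €5,220.00 − 9·€200.00 = €3,420.00.

€3,420.00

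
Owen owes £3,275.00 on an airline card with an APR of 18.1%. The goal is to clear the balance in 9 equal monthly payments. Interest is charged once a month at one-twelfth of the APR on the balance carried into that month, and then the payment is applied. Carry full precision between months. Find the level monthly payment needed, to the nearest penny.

£391.88

Monthly rate r = 18.1%/12 = 1.50833% = 0.0150833.
Level-payment amortization: P = B₀·r / (1 − (1+r)^(−n)) = 3275.00·0.0150833 / (1 − 1.01508^(−9)).
Denominator 1 − (1+r)^(−9) = 0.126053745.
P = 49.3979 / 0.126053745 ≈ 391.88.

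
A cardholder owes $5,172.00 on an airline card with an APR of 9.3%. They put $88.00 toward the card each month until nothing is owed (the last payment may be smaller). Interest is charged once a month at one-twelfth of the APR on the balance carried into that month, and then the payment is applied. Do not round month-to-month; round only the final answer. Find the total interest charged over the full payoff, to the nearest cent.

$1,757.00

Monthly rate r = 9.3%/12 = 0.775% = 0.00775.
Payoff takes n = ⌈−ln(1 − rB₀/P)/ln(1+r)⌉ = ⌈78.738⌉ = 79 payments; the last is $65.00.
Total paid = 78·$88.00 + $65.00 = $6,929.00.
Total interest = total paid − principal = $6,929.00 − $5,172.00 = $1,757.00.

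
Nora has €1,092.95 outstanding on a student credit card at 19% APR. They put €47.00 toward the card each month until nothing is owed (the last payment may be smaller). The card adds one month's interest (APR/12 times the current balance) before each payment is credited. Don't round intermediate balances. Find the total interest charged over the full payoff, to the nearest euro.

€281

Monthly rate r = 19%/12 = 1.58333% = 0.0158333.
Payoff takes n = ⌈−ln(1 − rB₀/P)/ln(1+r)⌉ = ⌈29.229⌉ = 30 payments; the last is €10.84.
Total paid = 29·€47.00 + €10.84 = €1,373.84.
Total interest = total paid − principal = €1,373.84 − €1,092.95 = €280.89.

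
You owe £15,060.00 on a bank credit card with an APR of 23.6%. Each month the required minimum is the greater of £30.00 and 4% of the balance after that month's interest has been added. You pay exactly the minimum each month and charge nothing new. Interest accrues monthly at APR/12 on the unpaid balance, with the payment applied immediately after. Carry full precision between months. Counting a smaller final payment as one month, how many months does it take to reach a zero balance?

Monthly rate r = 23.6%/12 = 1.96667% = 0.0196667.
While 4% of the post-interest balance exceeds £30.00, each month B ← (B·(1+r))·(1 − 0.04), i.e. B shrinks by the factor (1+r)·0.96 = 0.97888.
This holds for months 1–142. Entering month 143 the balance is £726.79; 4% of the post-interest balance is now below £30.00, so the flat £30.00 minimum applies from here.
From month 143 a fixed £30.00 at rate r clears £726.79 in 34 more payments. Total: 142 + 34 = 176 months.

176 months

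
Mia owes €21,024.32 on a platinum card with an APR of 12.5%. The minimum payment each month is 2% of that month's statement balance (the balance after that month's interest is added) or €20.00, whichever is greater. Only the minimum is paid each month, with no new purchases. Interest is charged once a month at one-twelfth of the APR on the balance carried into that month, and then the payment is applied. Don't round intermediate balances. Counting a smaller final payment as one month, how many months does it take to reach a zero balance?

381 months

Monthly rate r = 12.5%/12 = 1.04167% = 0.0104167.
While 2% of the post-interest balance exceeds €20.00, each month B ← (B·(1+r))·(1 − 0.02), i.e. B shrinks by the factor (1+r)·0.98 = 0.99021.
This holds for months 1–311. Entering month 312 the balance is €985.57; 2% of the post-interest balance is now below €20.00, so the flat €20.00 minimum applies from here.
From month 312 a fixed €20.00 at rate r clears €985.57 in 70 more payments. Total: 311 + 70 = 381 months.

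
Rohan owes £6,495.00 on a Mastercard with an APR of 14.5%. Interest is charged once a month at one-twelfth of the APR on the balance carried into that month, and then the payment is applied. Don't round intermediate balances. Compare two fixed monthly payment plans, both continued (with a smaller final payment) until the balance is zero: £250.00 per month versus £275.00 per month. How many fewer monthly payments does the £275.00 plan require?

Monthly rate r = 14.5%/12 = 1.20833% = 0.0120833.
At £250.00/mo: n = ⌈−ln(1 − rB₀/P)/ln(1+r)⌉ = 32 payments (last £92.56); total interest = total paid − £6,495.00 = £1,347.56.
At £275.00/mo: 28 payments (last £268.35); total interest £1,198.35.
Payments saved = 32 − 28 = 4.

4 fewer payments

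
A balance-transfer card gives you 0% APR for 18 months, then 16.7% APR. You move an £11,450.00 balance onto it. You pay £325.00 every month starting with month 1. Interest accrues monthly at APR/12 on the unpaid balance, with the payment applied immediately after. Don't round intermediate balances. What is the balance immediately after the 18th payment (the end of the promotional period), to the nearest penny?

Promo months 1–18 at r₀ = 0%/12 = 0; months 19+ at r₁ = 16.7%/12 = 0.0139167.
After month 18 (no interest yet): B = £11,450.00 − 18·£325.00 = £5,600.00.

£5,600.00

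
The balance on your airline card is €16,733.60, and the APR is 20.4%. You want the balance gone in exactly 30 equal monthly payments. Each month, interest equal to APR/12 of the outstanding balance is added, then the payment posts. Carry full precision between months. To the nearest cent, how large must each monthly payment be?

Monthly rate r = 20.4%/12 = 1.7% = 0.017.
Level-payment amortization: P = B₀·r / (1 − (1+r)^(−n)) = 16733.60·0.017 / (1 − 1.017^(−30)).
Denominator 1 − (1+r)^(−30) = 0.396924879.
P = 284.471 / 0.396924879 ≈ 716.69.

€716.69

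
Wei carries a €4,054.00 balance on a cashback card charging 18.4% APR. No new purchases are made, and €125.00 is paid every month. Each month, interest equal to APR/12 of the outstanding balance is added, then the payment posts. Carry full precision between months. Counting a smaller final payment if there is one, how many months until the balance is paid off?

46 payments

Monthly rate r = 18.4%/12 = 1.53333% = 0.0153333.
Recurrence: B ← B·(1+r) − €125.00.
Month 1: interest €62.16; balance after payment €3,991.16.
Month 2: interest €61.20; balance after payment €3,927.36.
Closed form: n = −ln(1 − rB₀/P)/ln(1+r) = −ln(0.50271)/ln(1.01533) ≈ 45.196, so the balance reaches zero during payment 46.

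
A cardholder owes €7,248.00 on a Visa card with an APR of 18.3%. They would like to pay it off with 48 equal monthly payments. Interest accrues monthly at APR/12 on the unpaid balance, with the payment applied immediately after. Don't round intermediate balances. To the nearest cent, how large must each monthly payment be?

€214.05

Monthly rate r = 18.3%/12 = 1.525% = 0.01525.
Level-payment amortization: P = B₀·r / (1 − (1+r)^(−n)) = 7248.00·0.01525 / (1 − 1.01525^(−48)).
Denominator 1 − (1+r)^(−48) = 0.516389092.
P = 110.532 / 0.516389092 ≈ 214.05.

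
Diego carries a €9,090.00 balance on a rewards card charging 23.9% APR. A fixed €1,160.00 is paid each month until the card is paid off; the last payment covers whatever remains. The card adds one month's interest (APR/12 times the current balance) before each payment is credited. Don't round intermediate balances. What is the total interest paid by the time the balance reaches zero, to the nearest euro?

€894

Monthly rate r = 23.9%/12 = 1.99167% = 0.0199167.
Payoff takes n = ⌈−ln(1 − rB₀/P)/ln(1+r)⌉ = ⌈8.604⌉ = 9 payments; the last is €703.86.
Total paid = 8·€1,160.00 + €703.86 = €9,983.86.
Total interest = total paid − principal = €9,983.86 − €9,090.00 = €893.86.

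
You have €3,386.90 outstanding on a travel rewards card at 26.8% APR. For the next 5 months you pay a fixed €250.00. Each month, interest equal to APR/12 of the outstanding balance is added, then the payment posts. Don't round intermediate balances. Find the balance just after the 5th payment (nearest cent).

€2,475.28

Monthly rate r = 26.8%/12 = 2.23333% = 0.0223333.
Each month: B ← B·(1+r) − €250.00.
Month 1: interest €75.64; balance after payment €3,212.54.
Month 2: interest €71.75; balance after payment €3,034.29.
Month 3: interest €67.77; balance after payment €2,852.05.
Month 4: interest €63.70; balance after payment €2,665.75.
Month 5: interest €59.54; balance after payment €2,475.28.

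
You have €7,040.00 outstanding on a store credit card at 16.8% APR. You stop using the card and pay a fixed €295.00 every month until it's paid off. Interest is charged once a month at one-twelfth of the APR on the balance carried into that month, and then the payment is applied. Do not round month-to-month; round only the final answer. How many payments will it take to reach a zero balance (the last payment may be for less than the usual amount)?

30 months

Monthly rate r = 16.8%/12 = 1.4% = 0.014.
Recurrence: B ← B·(1+r) − €295.00.
Month 1: interest €98.56; balance after payment €6,843.56.
Month 2: interest €95.81; balance after payment €6,644.37.
Closed form: n = −ln(1 − rB₀/P)/ln(1+r) = −ln(0.6659)/ln(1.014) ≈ 29.247, so the balance reaches zero during payment 30.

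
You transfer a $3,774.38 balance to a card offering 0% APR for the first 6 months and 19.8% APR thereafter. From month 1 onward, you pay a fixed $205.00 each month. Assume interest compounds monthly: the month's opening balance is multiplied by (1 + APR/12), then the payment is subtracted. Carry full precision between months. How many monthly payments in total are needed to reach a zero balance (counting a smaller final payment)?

Promo months 1–6 at r₀ = 0%/12 = 0; months 7+ at r₁ = 19.8%/12 = 0.0165.
After month 6 (no interest yet): B = $3,774.38 − 6·$205.00 = $2,544.38.
Then at r₁ with $205.00/mo: n₂ = −ln(1 − r₁·B/P)/ln(1+r₁) ≈ 14.00 → 15 more payments.

21 payments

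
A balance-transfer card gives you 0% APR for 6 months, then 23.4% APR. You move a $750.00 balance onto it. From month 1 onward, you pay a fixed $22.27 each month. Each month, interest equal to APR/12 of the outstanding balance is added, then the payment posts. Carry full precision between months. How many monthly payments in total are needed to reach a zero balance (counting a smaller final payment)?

Promo months 1–6 at r₀ = 0%/12 = 0; months 7+ at r₁ = 23.4%/12 = 0.0195.
After month 6 (no interest yet): B = $750.00 − 6·$22.27 = $616.38.
Then at r₁ with $22.27/mo: n₂ = −ln(1 − r₁·B/P)/ln(1+r₁) ≈ 40.18 → 41 more payments.

47 payments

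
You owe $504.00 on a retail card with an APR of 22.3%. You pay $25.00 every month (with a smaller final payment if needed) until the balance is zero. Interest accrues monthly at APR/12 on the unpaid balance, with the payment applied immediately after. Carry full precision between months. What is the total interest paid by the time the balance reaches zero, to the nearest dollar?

$133

Monthly rate r = 22.3%/12 = 1.85833% = 0.0185833.
Payoff takes n = ⌈−ln(1 − rB₀/P)/ln(1+r)⌉ = ⌈25.495⌉ = 26 payments; the last is $12.42.
Total paid = 25·$25.00 + $12.42 = $637.42.
Total interest = total paid − principal = $637.42 − $504.00 = $133.42.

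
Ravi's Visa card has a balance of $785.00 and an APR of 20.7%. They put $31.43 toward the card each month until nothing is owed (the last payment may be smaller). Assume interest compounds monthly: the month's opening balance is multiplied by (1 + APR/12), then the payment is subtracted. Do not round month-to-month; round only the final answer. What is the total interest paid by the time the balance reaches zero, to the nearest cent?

Monthly rate r = 20.7%/12 = 1.725% = 0.01725.
Payoff takes n = ⌈−ln(1 − rB₀/P)/ln(1+r)⌉ = ⌈32.953⌉ = 33 payments; the last is $29.96.
Total paid = 32·$31.43 + $29.96 = $1,035.72.
Total interest = total paid − principal = $1,035.72 − $785.00 = $250.72.

$250.72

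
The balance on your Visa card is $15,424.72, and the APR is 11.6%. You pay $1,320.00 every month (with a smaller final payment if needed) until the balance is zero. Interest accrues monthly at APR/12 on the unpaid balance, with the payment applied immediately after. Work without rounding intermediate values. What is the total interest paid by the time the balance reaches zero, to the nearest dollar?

Monthly rate r = 11.6%/12 = 0.966667% = 0.00966667.
Payoff takes n = ⌈−ln(1 − rB₀/P)/ln(1+r)⌉ = ⌈12.460⌉ = 13 payments; the last is $608.18.
Total paid = 12·$1,320.00 + $608.18 = $16,448.18.
Total interest = total paid − principal = $16,448.18 − $15,424.72 = $1,023.46.

$1,023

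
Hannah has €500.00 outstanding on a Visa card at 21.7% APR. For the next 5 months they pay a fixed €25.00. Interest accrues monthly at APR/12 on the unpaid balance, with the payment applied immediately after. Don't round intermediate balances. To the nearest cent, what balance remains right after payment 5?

Monthly rate r = 21.7%/12 = 1.80833% = 0.0180833.
Each month: B ← B·(1+r) − €25.00.
Month 1: interest €9.04; balance after payment €484.04.
Month 2: interest €8.75; balance after payment €467.79.
Month 3: interest €8.46; balance after payment €451.25.
Month 4: interest €8.16; balance after payment €434.41.
Month 5: interest €7.86; balance after payment €417.27.

€417.27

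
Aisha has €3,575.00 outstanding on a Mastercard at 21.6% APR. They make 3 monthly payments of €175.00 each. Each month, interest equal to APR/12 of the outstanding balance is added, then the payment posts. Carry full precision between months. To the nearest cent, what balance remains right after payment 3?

Monthly rate r = 21.6%/12 = 1.8% = 0.018.
Each month: B ← B·(1+r) − €175.00.
Month 1: interest €64.35; balance after payment €3,464.35.
Month 2: interest €62.36; balance after payment €3,351.71.
Month 3: interest €60.33; balance after payment €3,237.04.

€3,237.04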